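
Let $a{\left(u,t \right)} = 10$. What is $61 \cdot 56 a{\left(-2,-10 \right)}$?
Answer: $34160$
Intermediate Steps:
$61 \cdot 56 a{\left(-2,-10 \right)} = 61 \cdot 56 \cdot 10 = 3416 \cdot 10 = 34160$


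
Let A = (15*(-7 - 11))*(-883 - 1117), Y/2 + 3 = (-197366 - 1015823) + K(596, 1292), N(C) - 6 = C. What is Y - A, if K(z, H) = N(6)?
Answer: -2966360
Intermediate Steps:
N(C) = 6 + C
K(z, H) = 12 (K(z, H) = 6 + 6 = 12)
Y = -2426360 (Y = -6 + 2*((-197366 - 1015823) + 12) = -6 + 2*(-1213189 + 12) = -6 + 2*(-1213177) = -6 - 2426354 = -2426360)
A = 540000 (A = (15*(-18))*(-2000) = -270*(-2000) = 540000)
Y - A = -2426360 - 1*540000 = -2426360 - 540000 = -2966360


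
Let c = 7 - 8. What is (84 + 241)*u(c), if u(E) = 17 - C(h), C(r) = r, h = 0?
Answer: 5525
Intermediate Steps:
c = -1
u(E) = 17 (u(E) = 17 - 1*0 = 17 + 0 = 17)
(84 + 241)*u(c) = (84 + 241)*17 = 325*17 = 5525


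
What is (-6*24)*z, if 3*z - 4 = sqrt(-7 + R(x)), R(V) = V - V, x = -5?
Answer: -192 - 48*I*sqrt(7) ≈ -192.0 - 127.0*I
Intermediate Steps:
R(V) = 0
z = 4/3 + I*sqrt(7)/3 (z = 4/3 + sqrt(-7 + 0)/3 = 4/3 + sqrt(-7)/3 = 4/3 + (I*sqrt(7))/3 = 4/3 + I*sqrt(7)/3 ≈ 1.3333 + 0.88192*I)
(-6*24)*z = (-6*24)*(4/3 + I*sqrt(7)/3) = -144*(4/3 + I*sqrt(7)/3) = -192 - 48*I*sqrt(7)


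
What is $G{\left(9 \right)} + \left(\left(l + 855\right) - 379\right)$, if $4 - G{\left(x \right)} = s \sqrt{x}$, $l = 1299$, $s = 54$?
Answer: $1617$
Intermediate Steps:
$G{\left(x \right)} = 4 - 54 \sqrt{x}$
$G{\left(9 \right)} + \left(\left(l + 855\right) - 379\right) = \left(4 - 54 \sqrt{9}\right) + \left(\left(1299 + 855\right) - 379\right) = \left(4 - 162\right) + \left(2154 - 379\right) = \left(4 - 162\right) + 1775 = -158 + 1775 = 1617$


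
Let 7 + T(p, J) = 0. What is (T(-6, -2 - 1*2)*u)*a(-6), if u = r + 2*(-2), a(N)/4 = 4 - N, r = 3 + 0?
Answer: 280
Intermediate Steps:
T(p, J) = -7 (T(p, J) = -7 + 0 = -7)
r = 3
a(N) = 16 - 4*N (a(N) = 4*(4 - N) = 16 - 4*N)
u = -1 (u = 3 + 2*(-2) = 3 - 4 = -1)
(T(-6, -2 - 1*2)*u)*a(-6) = (-7*(-1))*(16 - 4*(-6)) = 7*(16 + 24) = 7*40 = 280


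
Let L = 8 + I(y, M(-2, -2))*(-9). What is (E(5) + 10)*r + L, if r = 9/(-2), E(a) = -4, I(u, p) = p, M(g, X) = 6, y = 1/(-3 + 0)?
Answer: -73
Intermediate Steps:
y = -⅓ (y = 1/(-3) = -⅓ ≈ -0.33333)
r = -9/2 (r = 9*(-½) = -9/2 ≈ -4.5000)
L = -46 (L = 8 + 6*(-9) = 8 - 54 = -46)
(E(5) + 10)*r + L = (-4 + 10)*(-9/2) - 46 = 6*(-9/2) - 46 = -27 - 46 = -73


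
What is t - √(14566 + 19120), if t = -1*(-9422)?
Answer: 9422 - √33686 ≈ 9238.5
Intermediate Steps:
t = 9422
t - √(14566 + 19120) = 9422 - √(14566 + 19120) = 9422 - √33686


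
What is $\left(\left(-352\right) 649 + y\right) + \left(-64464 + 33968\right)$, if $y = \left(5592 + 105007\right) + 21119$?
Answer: $-127226$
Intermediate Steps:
$y = 131718$ ($y = 110599 + 21119 = 131718$)
$\left(\left(-352\right) 649 + y\right) + \left(-64464 + 33968\right) = \left(\left(-352\right) 649 + 131718\right) + \left(-64464 + 33968\right) = \left(-228448 + 131718\right) - 30496 = -96730 - 30496 = -127226$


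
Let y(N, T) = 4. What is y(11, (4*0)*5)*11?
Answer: 44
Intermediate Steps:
y(11, (4*0)*5)*11 = 4*11 = 44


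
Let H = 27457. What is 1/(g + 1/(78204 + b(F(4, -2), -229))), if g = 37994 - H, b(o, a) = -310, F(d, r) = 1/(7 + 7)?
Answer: 77894/820769079 ≈ 9.4904e-5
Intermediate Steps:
F(d, r) = 1/14
g = 10537 (g = 37994 - 1*27457 = 37994 - 27457 = 10537)
1/(g + 1/(78204 + b(F(4, -2), -229))) = 1/(10537 + 1/(78204 - 310)) = 1/(10537 + 1/77894) = 1/(820769079/77894) = 77894/820769079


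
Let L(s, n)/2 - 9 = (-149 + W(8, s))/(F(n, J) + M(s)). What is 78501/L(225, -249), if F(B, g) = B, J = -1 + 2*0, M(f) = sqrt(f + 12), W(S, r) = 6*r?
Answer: 20161176327/2124806 + 94279701*sqrt(237)/2124806 ≈ 10172.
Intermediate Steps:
M(f) = sqrt(12 + f)
J = -1 (J = -1 + 0 = -1)
L(s, n) = 18 + 2*(-149 + 6*s)/(n + sqrt(12 + s)) (L(s, n) = 18 + 2*((-149 + 6*s)/(n + sqrt(12 + s))) = 18 + 2*(-149 + 6*s)/(n + sqrt(12 + s)))
78501/L(225, -249) = 78501/((2*(-149 + 6*225 + 9*(-249) + 9*sqrt(12 + 225))/(-249 + sqrt(12 + 225)))) = 78501/((2*(-149 + 1350 - 2241 + 9*sqrt(237))/(-249 + sqrt(237)))) = 78501/((2*(-1040 + 9*sqrt(237))/(-249 + sqrt(237)))) = 78501*((-249 + sqrt(237))/(2*(-1040 + 9*sqrt(237)))) = 78501*(-249 + sqrt(237))/(2*(-1040 + 9*sqrt(237)))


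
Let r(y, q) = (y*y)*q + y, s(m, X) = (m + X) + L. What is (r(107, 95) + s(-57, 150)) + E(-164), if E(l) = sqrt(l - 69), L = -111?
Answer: 1087744 + I*sqrt(233) ≈ 1.0877e+6 + 15.264*I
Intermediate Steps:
s(m, X) = -111 + X + m (s(m, X) = (m + X) - 111 = (X + m) - 111 = -111 + X + m)
E(l) = sqrt(-69 + l)
r(y, q) = y + q*y**2 (r(y, q) = y**2*q + y = q*y**2 + y = y + q*y**2)
(r(107, 95) + s(-57, 150)) + E(-164) = (107*(1 + 95*107) + (-111 + 150 - 57)) + sqrt(-69 - 164) = (107*(1 + 10165) - 18) + sqrt(-233) = (107*10166 - 18) + I*sqrt(233) = (1087762 - 18) + I*sqrt(233) = 1087744 + I*sqrt(233)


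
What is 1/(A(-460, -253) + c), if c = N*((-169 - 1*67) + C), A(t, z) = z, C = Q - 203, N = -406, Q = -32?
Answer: 1/190973 ≈ 5.2363e-6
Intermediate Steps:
C = -235 (C = -32 - 203 = -235)
c = 191226 (c = -406*((-169 - 1*67) - 235) = -406*((-169 - 67) - 235) = -406*(-236 - 235) = -406*(-471) = 191226)
1/(A(-460, -253) + c) = 1/(-253 + 191226) = 1/190973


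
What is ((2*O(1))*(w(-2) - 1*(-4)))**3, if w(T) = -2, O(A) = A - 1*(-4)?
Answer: 8000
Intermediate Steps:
O(A) = 4 + A (O(A) = A + 4 = 4 + A)
((2*O(1))*(w(-2) - 1*(-4)))**3 = ((2*(4 + 1))*(-2 - 1*(-4)))**3 = ((2*5)*(-2 + 4))**3 = (10*2)**3 = 20**3 = 8000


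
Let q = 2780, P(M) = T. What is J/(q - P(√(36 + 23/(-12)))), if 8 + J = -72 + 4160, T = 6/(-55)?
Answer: 112200/76453 ≈ 1.4676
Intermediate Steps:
T = -6/55 (T = 6*(-1/55) = -6/55 ≈ -0.10909)
P(M) = -6/55
J = 4080 (J = -8 + (-72 + 4160) = -8 + 4088 = 4080)
J/(q - P(√(36 + 23/(-12)))) = 4080/(2780 - 1*(-6/55)) = 4080/(2780 + 6/55) = 4080/(152906/55) = 4080*(55/152906) = 112200/76453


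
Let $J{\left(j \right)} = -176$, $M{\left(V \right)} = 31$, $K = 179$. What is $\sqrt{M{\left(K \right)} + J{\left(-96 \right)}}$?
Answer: $i \sqrt{145} \approx 12.042 i$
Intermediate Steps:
$\sqrt{M{\left(K \right)} + J{\left(-96 \right)}} = \sqrt{31 - 176} = \sqrt{-145} = i \sqrt{145}$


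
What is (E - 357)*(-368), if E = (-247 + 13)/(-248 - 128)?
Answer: 6163908/47 ≈ 1.3115e+5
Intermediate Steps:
E = 117/188 (E = -234/(-376) = -234*(-1/376) = 117/188 ≈ 0.62234)
(E - 357)*(-368) = (117/188 - 357)*(-368) = -66999/188*(-368) = 6163908/47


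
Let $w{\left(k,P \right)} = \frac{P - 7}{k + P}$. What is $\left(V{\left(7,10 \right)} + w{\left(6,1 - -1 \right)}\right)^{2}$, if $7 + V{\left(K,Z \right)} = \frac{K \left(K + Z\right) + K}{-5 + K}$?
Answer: $\frac{196249}{64} \approx 3066.4$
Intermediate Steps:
$w{\left(k,P \right)} = \frac{-7 + P}{P + k}$
$V{\left(K,Z \right)} = -7 + \frac{K + K \left(K + Z\right)}{-5 + K}$ ($V{\left(K,Z \right)} = -7 + \frac{K \left(K + Z\right) + K}{-5 + K} = -7 + \frac{K + K \left(K + Z\right)}{-5 + K}$)
$\left(V{\left(7,10 \right)} + w{\left(6,1 - -1 \right)}\right)^{2} = \left(\frac{35 + 7^{2} - 42 + 7 \cdot 10}{-5 + 7} + \frac{-7 + \left(1 - -1\right)}{\left(1 - -1\right) + 6}\right)^{2} = \left(\frac{35 + 49 - 42 + 70}{2} + \frac{-7 + \left(1 + 1\right)}{\left(1 + 1\right) + 6}\right)^{2} = \left(\frac{1}{2} \cdot 112 + \frac{-7 + 2}{2 + 6}\right)^{2} = \left(56 + \frac{1}{8} \left(-5\right)\right)^{2} = \left(56 - \frac{5}{8}\right)^{2} = \left(\frac{443}{8}\right)^{2} = \frac{196249}{64}$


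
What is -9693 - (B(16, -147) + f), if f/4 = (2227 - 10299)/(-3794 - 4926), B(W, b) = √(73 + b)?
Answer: -5284703/545 - I*√74 ≈ -9696.7 - 8.6023*I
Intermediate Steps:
f = 2018/545 (f = 4*((2227 - 10299)/(-3794 - 4926)) = 4*(-8072/(-8720)) = 4*(-8072*(-1/8720)) = 4*(1009/1090) = 2018/545 ≈ 3.7028)
-9693 - (B(16, -147) + f) = -9693 - (√(73 - 147) + 2018/545) = -9693 - (√(-74) + 2018/545) = -9693 - (I*√74 + 2018/545) = -9693 - (2018/545 + I*√74) = -9693 + (-2018/545 - I*√74) = -5284703/545 - I*√74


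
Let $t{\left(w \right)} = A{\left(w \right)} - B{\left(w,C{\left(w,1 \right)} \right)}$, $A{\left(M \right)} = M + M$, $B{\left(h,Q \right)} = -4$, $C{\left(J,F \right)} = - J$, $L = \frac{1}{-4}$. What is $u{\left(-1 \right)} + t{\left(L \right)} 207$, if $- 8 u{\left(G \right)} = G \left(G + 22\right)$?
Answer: $\frac{5817}{8} \approx 727.13$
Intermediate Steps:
$L = - \frac{1}{4} \approx -0.25$
$u{\left(G \right)} = - \frac{G \left(22 + G\right)}{8}$ ($u{\left(G \right)} = - \frac{G \left(G + 22\right)}{8} = - \frac{G \left(22 + G\right)}{8}$)
$A{\left(M \right)} = 2 M$
$t{\left(w \right)} = 4 + 2 w$ ($t{\left(w \right)} = 2 w - -4 = 2 w + 4 = 4 + 2 w$)
$u{\left(-1 \right)} + t{\left(L \right)} 207 = \left(- \frac{1}{8}\right) \left(-1\right) \left(22 - 1\right) + \left(4 + 2 \left(- \frac{1}{4}\right)\right) 207 = \left(- \frac{1}{8}\right) \left(-1\right) 21 + \left(4 - \frac{1}{2}\right) 207 = \frac{21}{8} + \frac{7}{2} \cdot 207 = \frac{21}{8} + \frac{1449}{2} = \frac{5817}{8}$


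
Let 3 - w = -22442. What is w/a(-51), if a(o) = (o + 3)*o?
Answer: 22445/2448 ≈ 9.1687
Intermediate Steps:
a(o) = o*(3 + o) (a(o) = (3 + o)*o = o*(3 + o))
w = 22445 (w = 3 - 1*(-22442) = 3 + 22442 = 22445)
w/a(-51) = 22445/((-51*(3 - 51))) = 22445/((-51*(-48))) = 22445/2448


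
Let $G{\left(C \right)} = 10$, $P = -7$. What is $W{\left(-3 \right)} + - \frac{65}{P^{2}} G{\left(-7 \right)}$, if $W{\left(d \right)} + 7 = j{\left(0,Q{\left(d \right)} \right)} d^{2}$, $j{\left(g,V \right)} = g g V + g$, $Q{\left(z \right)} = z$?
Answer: $- \frac{993}{49} \approx -20.265$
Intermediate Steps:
$j{\left(g,V \right)} = g + V g^{2}$ ($j{\left(g,V \right)} = g^{2} V + g = V g^{2} + g = g + V g^{2}$)
$W{\left(d \right)} = -7$ ($W{\left(d \right)} = -7 + 0 \left(1 + d 0\right) d^{2} = -7 + 0 \left(1 + 0\right) d^{2} = -7 + 0 \cdot 1 d^{2} = -7 + 0 d^{2} = -7 + 0 = -7$)
$W{\left(-3 \right)} + - \frac{65}{P^{2}} G{\left(-7 \right)} = -7 + - \frac{65}{\left(-7\right)^{2}} \cdot 10 = -7 + - \frac{65}{49} \cdot 10 = -7 + \left(-65\right) \frac{1}{49} \cdot 10 = -7 - \frac{650}{49} = - \frac{993}{49}$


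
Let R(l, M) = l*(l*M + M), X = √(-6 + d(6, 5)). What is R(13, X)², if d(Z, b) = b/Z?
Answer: -513422/3 ≈ -1.7114e+5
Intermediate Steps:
X = I*√186/6 (X = √(-6 + 5/6) = √(-6 + 5*(⅙)) = √(-6 + ⅚) = √(-31/6) = I*√186/6 ≈ 2.273*I)
R(l, M) = l*(M + M*l) (R(l, M) = l*(M*l + M) = l*(M + M*l))
R(13, X)² = ((I*√186/6)*13*(1 + 13))² = ((I*√186/6)*13*14)² = (91*I*√186/3)² = -513422/3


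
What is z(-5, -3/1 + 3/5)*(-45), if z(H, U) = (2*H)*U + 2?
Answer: -1170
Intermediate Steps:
z(H, U) = 2 + 2*H*U (z(H, U) = 2*H*U + 2 = 2 + 2*H*U)
z(-5, -3/1 + 3/5)*(-45) = (2 + 2*(-5)*(-3/1 + 3/5))*(-45) = (2 + 2*(-5)*(-3*1 + 3*(⅕)))*(-45) = (2 + 2*(-5)*(-3 + ⅗))*(-45) = (2 + 2*(-5)*(-12/5))*(-45) = (2 + 24)*(-45) = 26*(-45) = -1170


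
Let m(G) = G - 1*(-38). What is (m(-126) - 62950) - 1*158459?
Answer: -221497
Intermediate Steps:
m(G) = 38 + G (m(G) = G + 38 = 38 + G)
(m(-126) - 62950) - 1*158459 = ((38 - 126) - 62950) - 1*158459 = (-88 - 62950) - 158459 = -63038 - 158459 = -221497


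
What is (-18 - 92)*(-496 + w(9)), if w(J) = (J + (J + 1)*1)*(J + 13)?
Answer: 8580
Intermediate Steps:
w(J) = (1 + 2*J)*(13 + J) (w(J) = (J + (1 + J)*1)*(13 + J) = (J + (1 + J))*(13 + J) = (1 + 2*J)*(13 + J))
(-18 - 92)*(-496 + w(9)) = (-18 - 92)*(-496 + (13 + 2*9² + 27*9)) = -110*(-496 + (13 + 2*81 + 243)) = -110*(-496 + (13 + 162 + 243)) = -110*(-496 + 418) = -110*(-78) = 8580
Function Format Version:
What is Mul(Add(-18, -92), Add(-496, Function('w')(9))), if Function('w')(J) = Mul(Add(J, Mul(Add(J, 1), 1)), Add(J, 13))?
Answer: 8580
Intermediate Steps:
Function('w')(J) = Mul(Add(1, Mul(2, J)), Add(13, J)) (Function('w')(J) = Mul(Add(J, Mul(Add(1, J), 1)), Add(13, J)) = Mul(Add(J, Add(1, J)), Add(13, J)) = Mul(Add(1, Mul(2, J)), Add(13, J)))
Mul(Add(-18, -92), Add(-496, Function('w')(9))) = Mul(Add(-18, -92), Add(-496, Add(13, Mul(2, Pow(9, 2)), Mul(27, 9)))) = Mul(-110, Add(-496, Add(13, Mul(2, 81), 243))) = Mul(-110, Add(-496, Add(13, 162, 243))) = Mul(-110, Add(-496, 418)) = Mul(-110, -78) = 8580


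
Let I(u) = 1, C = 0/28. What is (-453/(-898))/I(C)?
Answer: 453/898 ≈ 0.50445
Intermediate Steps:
C = 0 (C = 0*(1/28) = 0)
(-453/(-898))/I(C) = -453/(-898)/1 = -453*(-1/898)*1 = (453/898)*1 = 453/898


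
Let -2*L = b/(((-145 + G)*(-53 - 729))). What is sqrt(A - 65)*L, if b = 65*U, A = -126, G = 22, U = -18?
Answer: 195*I*sqrt(191)/32062 ≈ 0.084054*I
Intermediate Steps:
b = -1170 (b = 65*(-18) = -1170)
L = 195/32062 (L = -(-585)/((-145 + 22)*(-53 - 729)) = -(-585)/((-123*(-782))) = -(-585)/96186 = -1/2*(-195/16031) = 195/32062 ≈ 0.0060820)
sqrt(A - 65)*L = sqrt(-126 - 65)*(195/32062) = sqrt(-191)*(195/32062) = (I*sqrt(191))*(195/32062) = 195*I*sqrt(191)/32062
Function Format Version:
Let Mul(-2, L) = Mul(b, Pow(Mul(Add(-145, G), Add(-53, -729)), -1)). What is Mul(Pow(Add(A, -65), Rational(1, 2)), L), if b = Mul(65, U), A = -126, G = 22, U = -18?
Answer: Mul(Rational(195, 32062), I, Pow(191, Rational(1, 2))) ≈ Mul(0.084054, I)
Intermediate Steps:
b = -1170 (b = Mul(65, -18) = -1170)
L = Rational(195, 32062) (L = Mul(Rational(-1, 2), Mul(-1170, Pow(Mul(Add(-145, 22), Add(-53, -729)), -1))) = Mul(Rational(-1, 2), Mul(-1170, Pow(Mul(-123, -782), -1))) = Mul(Rational(-1, 2), Mul(-1170, Pow(96186, -1))) = Mul(Rational(-1, 2), Mul(-1170, Rational(1, 96186))) = Mul(Rational(-1, 2), Rational(-195, 16031)) = Rational(195, 32062) ≈ 0.0060820)
Mul(Pow(Add(A, -65), Rational(1, 2)), L) = Mul(Pow(Add(-126, -65), Rational(1, 2)), Rational(195, 32062)) = Mul(Pow(-191, Rational(1, 2)), Rational(195, 32062)) = Mul(Mul(I, Pow(191, Rational(1, 2))), Rational(195, 32062)) = Mul(Rational(195, 32062), I, Pow(191, Rational(1, 2)))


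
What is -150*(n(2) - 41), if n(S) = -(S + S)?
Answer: 6750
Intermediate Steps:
n(S) = -2*S
-150*(n(2) - 41) = -150*(-2*2 - 41) = -150*(-4 - 41) = -150*(-45) = 6750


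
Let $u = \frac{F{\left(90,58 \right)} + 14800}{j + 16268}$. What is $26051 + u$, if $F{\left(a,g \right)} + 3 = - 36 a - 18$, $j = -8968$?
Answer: $\frac{190183839}{7300} \approx 26053.0$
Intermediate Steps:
$F{\left(a,g \right)} = -21 - 36 a$ ($F{\left(a,g \right)} = -3 - \left(18 + 36 a\right) = -21 - 36 a$)
$u = \frac{11539}{7300}$ ($u = \frac{\left(-21 - 3240\right) + 14800}{-8968 + 16268} = \frac{\left(-21 - 3240\right) + 14800}{7300} = \left(-3261 + 14800\right) \frac{1}{7300} = 11539 \cdot \frac{1}{7300} = \frac{11539}{7300} \approx 1.5807$)
$26051 + u = 26051 + \frac{11539}{7300} = \frac{190183839}{7300}$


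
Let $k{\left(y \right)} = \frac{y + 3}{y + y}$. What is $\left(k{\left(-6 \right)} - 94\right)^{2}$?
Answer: $\frac{140625}{16} \approx 8789.1$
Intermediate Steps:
$k{\left(y \right)} = \frac{3 + y}{2 y}$
$\left(k{\left(-6 \right)} - 94\right)^{2} = \left(\frac{3 - 6}{2 \left(-6\right)} - 94\right)^{2} = \left(\frac{1}{2} \left(- \frac{1}{6}\right) \left(-3\right) - 94\right)^{2} = \left(\frac{1}{4} - 94\right)^{2} = \left(- \frac{375}{4}\right)^{2} = \frac{140625}{16}$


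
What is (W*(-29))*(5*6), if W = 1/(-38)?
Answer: 435/19 ≈ 22.895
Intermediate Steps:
W = -1/38 ≈ -0.026316
(W*(-29))*(5*6) = (-1/38*(-29))*(5*6) = (29/38)*30 = 435/19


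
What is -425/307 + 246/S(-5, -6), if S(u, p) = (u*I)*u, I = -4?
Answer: -59011/15350 ≈ -3.8444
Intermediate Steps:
S(u, p) = -4*u² (S(u, p) = (u*(-4))*u = (-4*u)*u = -4*u²)
-425/307 + 246/S(-5, -6) = -425/307 + 246/((-4*(-5)²)) = -425*1/307 + 246/((-4*25)) = -425/307 + 246/(-100) = -425/307 + 246*(-1/100) = -425/307 - 123/50 = -59011/15350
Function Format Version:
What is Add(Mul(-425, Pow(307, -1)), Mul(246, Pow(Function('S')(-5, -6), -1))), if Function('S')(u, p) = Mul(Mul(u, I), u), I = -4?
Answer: Rational(-59011, 15350) ≈ -3.8444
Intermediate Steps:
Function('S')(u, p) = Mul(-4, Pow(u, 2)) (Function('S')(u, p) = Mul(Mul(u, -4), u) = Mul(Mul(-4, u), u) = Mul(-4, Pow(u, 2)))
Add(Mul(-425, Pow(307, -1)), Mul(246, Pow(Function('S')(-5, -6), -1))) = Add(Mul(-425, Pow(307, -1)), Mul(246, Pow(Mul(-4, Pow(-5, 2)), -1))) = Add(Mul(-425, Rational(1, 307)), Mul(246, Pow(Mul(-4, 25), -1))) = Add(Rational(-425, 307), Mul(246, Pow(-100, -1))) = Add(Rational(-425, 307), Mul(246, Rational(-1, 100))) = Add(Rational(-425, 307), Rational(-123, 50)) = Rational(-59011, 15350)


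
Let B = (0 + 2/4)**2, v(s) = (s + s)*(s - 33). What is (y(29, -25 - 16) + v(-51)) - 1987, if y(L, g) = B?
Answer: 26325/4 ≈ 6581.3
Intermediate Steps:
v(s) = 2*s*(-33 + s) (v(s) = (2*s)*(-33 + s) = 2*s*(-33 + s))
B = 1/4 (B = (0 + 2*(1/4))**2 = (0 + 1/2)**2 = (1/2)**2 = 1/4 ≈ 0.25000)
y(L, g) = 1/4
(y(29, -25 - 16) + v(-51)) - 1987 = (1/4 + 2*(-51)*(-33 - 51)) - 1987 = (1/4 + 2*(-51)*(-84)) - 1987 = (1/4 + 8568) - 1987 = 34273/4 - 1987 = 26325/4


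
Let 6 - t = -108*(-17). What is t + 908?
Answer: -922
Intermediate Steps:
t = -1830 (t = 6 - (-108)*(-17) = 6 - 1*1836 = 6 - 1836 = -1830)
t + 908 = -1830 + 908 = -922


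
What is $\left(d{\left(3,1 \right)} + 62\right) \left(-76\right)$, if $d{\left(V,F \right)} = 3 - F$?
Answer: $-4864$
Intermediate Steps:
$\left(d{\left(3,1 \right)} + 62\right) \left(-76\right) = \left(\left(3 - 1\right) + 62\right) \left(-76\right) = \left(2 + 62\right) \left(-76\right) = 64 \left(-76\right) = -4864$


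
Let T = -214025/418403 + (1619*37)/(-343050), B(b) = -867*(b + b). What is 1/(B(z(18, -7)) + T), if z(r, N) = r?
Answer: -143533149150/4480055136140959 ≈ -3.2038e-5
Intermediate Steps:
B(b) = -1734*b
T = -98484871159/143533149150 (T = -214025*1/418403 + 59903*(-1/343050) = -214025/418403 - 59903/343050 = -98484871159/143533149150 ≈ -0.68615)
1/(B(z(18, -7)) + T) = 1/(-1734*18 - 98484871159/143533149150) = 1/(-31212 - 98484871159/143533149150) = 1/(-4480055136140959/143533149150) = -143533149150/4480055136140959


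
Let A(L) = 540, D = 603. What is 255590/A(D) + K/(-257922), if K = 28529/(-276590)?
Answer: 101296914119077/214015937940 ≈ 473.31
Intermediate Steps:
K = -28529/276590 (K = 28529*(-1/276590) = -28529/276590 ≈ -0.10315)
255590/A(D) + K/(-257922) = 255590/540 - 28529/276590/(-257922) = 255590*(1/540) - 28529/276590*(-1/257922) = 25559/54 + 28529/71338645980 = 101296914119077/214015937940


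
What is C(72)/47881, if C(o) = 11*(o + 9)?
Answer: 891/47881 ≈ 0.018609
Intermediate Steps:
C(o) = 99 + 11*o (C(o) = 11*(9 + o) = 99 + 11*o)
C(72)/47881 = (99 + 11*72)/47881 = (99 + 792)*(1/47881) = 891*(1/47881) = 891/47881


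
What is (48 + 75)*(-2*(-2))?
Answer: 492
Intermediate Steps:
(48 + 75)*(-2*(-2)) = 123*4 = 492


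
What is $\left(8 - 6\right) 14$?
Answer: $28$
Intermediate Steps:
$\left(8 - 6\right) 14 = 2 \cdot 14 = 28$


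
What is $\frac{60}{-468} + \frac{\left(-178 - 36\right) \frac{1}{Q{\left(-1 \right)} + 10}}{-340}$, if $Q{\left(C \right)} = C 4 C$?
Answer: $- \frac{7727}{92820} \approx -0.083247$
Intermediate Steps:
$Q{\left(C \right)} = 4 C^{2}$ ($Q{\left(C \right)} = 4 C C = 4 C^{2}$)
$\frac{60}{-468} + \frac{\left(-178 - 36\right) \frac{1}{Q{\left(-1 \right)} + 10}}{-340} = \frac{60}{-468} + \frac{\left(-178 - 36\right) \frac{1}{4 \left(-1\right)^{2} + 10}}{-340} = 60 \left(- \frac{1}{468}\right) + - \frac{214}{4 \cdot 1 + 10} \left(- \frac{1}{340}\right) = - \frac{5}{39} + - \frac{214}{4 + 10} \left(- \frac{1}{340}\right) = - \frac{5}{39} + - \frac{214}{14} \left(- \frac{1}{340}\right) = - \frac{5}{39} + \left(-214\right) \frac{1}{14} \left(- \frac{1}{340}\right) = - \frac{5}{39} - - \frac{107}{2380} = - \frac{5}{39} + \frac{107}{2380} = - \frac{7727}{92820}$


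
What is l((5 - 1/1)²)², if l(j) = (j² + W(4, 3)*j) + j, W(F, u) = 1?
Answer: 82944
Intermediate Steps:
l(j) = j² + 2*j (l(j) = (j² + 1*j) + j = (j² + j) + j = (j + j²) + j = j² + 2*j)
l((5 - 1/1)²)² = ((5 - 1/1)²*(2 + (5 - 1/1)²))² = ((5 - 1*1)²*(2 + (5 - 1*1)²))² = ((5 - 1)²*(2 + (5 - 1)²))² = (4²*(2 + 4²))² = (16*(2 + 16))² = (16*18)² = 288² = 82944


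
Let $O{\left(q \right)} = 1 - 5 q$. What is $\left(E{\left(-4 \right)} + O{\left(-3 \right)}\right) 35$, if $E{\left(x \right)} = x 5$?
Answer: $-140$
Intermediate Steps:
$E{\left(x \right)} = 5 x$
$\left(E{\left(-4 \right)} + O{\left(-3 \right)}\right) 35 = \left(5 \left(-4\right) + \left(1 - -15\right)\right) 35 = \left(-20 + \left(1 + 15\right)\right) 35 = \left(-20 + 16\right) 35 = \left(-4\right) 35 = -140$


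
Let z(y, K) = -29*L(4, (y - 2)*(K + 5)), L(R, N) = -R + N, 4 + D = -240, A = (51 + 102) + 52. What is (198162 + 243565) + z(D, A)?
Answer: 1939983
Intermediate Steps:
A = 205 (A = 153 + 52 = 205)
D = -244 (D = -4 - 240 = -244)
L(R, N) = N - R
z(y, K) = 116 - 29*(-2 + y)*(5 + K) (z(y, K) = -29*((y - 2)*(K + 5) - 1*4) = -29*((-2 + y)*(5 + K) - 4) = -29*(-4 + (-2 + y)*(5 + K)) = 116 - 29*(-2 + y)*(5 + K))
(198162 + 243565) + z(D, A) = (198162 + 243565) + (406 - 145*(-244) + 58*205 - 29*205*(-244)) = 441727 + (406 + 35380 + 11890 + 1450580) = 441727 + 1498256 = 1939983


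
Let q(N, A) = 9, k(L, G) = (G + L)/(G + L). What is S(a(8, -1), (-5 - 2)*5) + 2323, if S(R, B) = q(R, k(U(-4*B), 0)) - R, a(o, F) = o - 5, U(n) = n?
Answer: 2329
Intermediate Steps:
k(L, G) = 1
a(o, F) = -5 + o
S(R, B) = 9 - R
S(a(8, -1), (-5 - 2)*5) + 2323 = (9 - (-5 + 8)) + 2323 = (9 - 1*3) + 2323 = (9 - 3) + 2323 = 6 + 2323 = 2329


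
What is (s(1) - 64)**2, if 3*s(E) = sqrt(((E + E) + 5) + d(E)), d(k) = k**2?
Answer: 36872/9 - 256*sqrt(2)/3 ≈ 3976.2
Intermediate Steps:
s(E) = sqrt(5 + E**2 + 2*E)/3 (s(E) = sqrt(((E + E) + 5) + E**2)/3 = sqrt((2*E + 5) + E**2)/3 = sqrt((5 + 2*E) + E**2)/3 = sqrt(5 + E**2 + 2*E)/3)
(s(1) - 64)**2 = (sqrt(5 + 1**2 + 2*1)/3 - 64)**2 = (sqrt(5 + 1 + 2)/3 - 64)**2 = (sqrt(8)/3 - 64)**2 = ((2*sqrt(2))/3 - 64)**2 = (2*sqrt(2)/3 - 64)**2 = (-64 + 2*sqrt(2)/3)**2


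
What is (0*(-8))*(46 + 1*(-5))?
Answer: 0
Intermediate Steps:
(0*(-8))*(46 + 1*(-5)) = 0*(46 - 5) = 0*41 = 0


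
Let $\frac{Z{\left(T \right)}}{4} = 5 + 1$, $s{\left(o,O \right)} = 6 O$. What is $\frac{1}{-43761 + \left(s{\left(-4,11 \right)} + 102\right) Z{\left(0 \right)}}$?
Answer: $- \frac{1}{39729} \approx -2.5171 \cdot 10^{-5}$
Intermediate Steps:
$Z{\left(T \right)} = 24$ ($Z{\left(T \right)} = 4 \left(5 + 1\right) = 4 \cdot 6 = 24$)
$\frac{1}{-43761 + \left(s{\left(-4,11 \right)} + 102\right) Z{\left(0 \right)}} = \frac{1}{-43761 + \left(6 \cdot 11 + 102\right) 24} = \frac{1}{-43761 + \left(66 + 102\right) 24} = \frac{1}{-43761 + 168 \cdot 24} = \frac{1}{-43761 + 4032} = \frac{1}{-39729} = - \frac{1}{39729}$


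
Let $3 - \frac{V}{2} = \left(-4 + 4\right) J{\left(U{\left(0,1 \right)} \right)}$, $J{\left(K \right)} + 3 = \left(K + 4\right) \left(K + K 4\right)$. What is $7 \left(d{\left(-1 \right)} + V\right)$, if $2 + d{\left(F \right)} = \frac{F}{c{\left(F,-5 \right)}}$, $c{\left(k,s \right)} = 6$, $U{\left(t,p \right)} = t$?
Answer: $\frac{161}{6} \approx 26.833$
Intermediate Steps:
$J{\left(K \right)} = -3 + 5 K \left(4 + K\right)$ ($J{\left(K \right)} = -3 + \left(K + 4\right) \left(K + K 4\right) = -3 + \left(4 + K\right) \left(K + 4 K\right) = -3 + \left(4 + K\right) 5 K = -3 + 5 K \left(4 + K\right)$)
$d{\left(F \right)} = -2 + \frac{F}{6}$
$V = 6$ ($V = 6 - 2 \left(-4 + 4\right) \left(-3 + 5 \cdot 0^{2} + 20 \cdot 0\right) = 6 - 2 \cdot 0 \left(-3 + 5 \cdot 0 + 0\right) = 6 - 2 \cdot 0 \left(-3 + 0 + 0\right) = 6 - 2 \cdot 0 \left(-3\right) = 6 - 0 = 6 + 0 = 6$)
$7 \left(d{\left(-1 \right)} + V\right) = 7 \left(\left(-2 + \frac{1}{6} \left(-1\right)\right) + 6\right) = 7 \left(\left(-2 - \frac{1}{6}\right) + 6\right) = 7 \left(- \frac{13}{6} + 6\right) = 7 \cdot \frac{23}{6} = \frac{161}{6}$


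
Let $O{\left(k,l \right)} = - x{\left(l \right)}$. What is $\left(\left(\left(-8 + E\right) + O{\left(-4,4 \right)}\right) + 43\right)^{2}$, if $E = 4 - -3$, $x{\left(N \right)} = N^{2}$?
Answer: $676$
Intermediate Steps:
$O{\left(k,l \right)} = - l^{2}$
$E = 7$ ($E = 4 + 3 = 7$)
$\left(\left(\left(-8 + E\right) + O{\left(-4,4 \right)}\right) + 43\right)^{2} = \left(\left(\left(-8 + 7\right) - 4^{2}\right) + 43\right)^{2} = \left(\left(-1 - 16\right) + 43\right)^{2} = \left(-17 + 43\right)^{2} = 26^{2} = 676$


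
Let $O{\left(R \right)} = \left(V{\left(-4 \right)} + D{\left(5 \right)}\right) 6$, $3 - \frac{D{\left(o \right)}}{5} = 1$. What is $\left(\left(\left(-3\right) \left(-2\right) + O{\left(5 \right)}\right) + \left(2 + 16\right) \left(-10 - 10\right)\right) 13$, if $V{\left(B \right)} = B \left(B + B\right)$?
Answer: $-1326$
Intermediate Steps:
$D{\left(o \right)} = 10$ ($D{\left(o \right)} = 15 - 5 = 10$)
$V{\left(B \right)} = 2 B^{2}$ ($V{\left(B \right)} = B 2 B = 2 B^{2}$)
$O{\left(R \right)} = 252$ ($O{\left(R \right)} = \left(2 \left(-4\right)^{2} + 10\right) 6 = \left(2 \cdot 16 + 10\right) 6 = \left(32 + 10\right) 6 = 42 \cdot 6 = 252$)
$\left(\left(\left(-3\right) \left(-2\right) + O{\left(5 \right)}\right) + \left(2 + 16\right) \left(-10 - 10\right)\right) 13 = \left(\left(\left(-3\right) \left(-2\right) + 252\right) + \left(2 + 16\right) \left(-10 - 10\right)\right) 13 = \left(\left(6 + 252\right) + 18 \left(-20\right)\right) 13 = \left(258 - 360\right) 13 = \left(-102\right) 13 = -1326$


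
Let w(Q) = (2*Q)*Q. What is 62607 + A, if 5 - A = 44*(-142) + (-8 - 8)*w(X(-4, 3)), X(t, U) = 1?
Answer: 68892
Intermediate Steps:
w(Q) = 2*Q**2
A = 6285 (A = 5 - (44*(-142) + (-8 - 8)*(2*1**2)) = 5 - (-6248 - 32) = 5 - 1*(-6280) = 5 + 6280 = 6285)
62607 + A = 62607 + 6285 = 68892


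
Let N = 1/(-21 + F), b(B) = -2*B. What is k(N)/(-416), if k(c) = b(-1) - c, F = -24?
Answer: -7/1440 ≈ -0.0048611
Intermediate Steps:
N = -1/45 (N = 1/(-21 - 24) = 1/(-45) = -1/45 ≈ -0.022222)
k(c) = 2 - c (k(c) = -2*(-1) - c = 2 - c)
k(N)/(-416) = (2 - 1*(-1/45))/(-416) = (2 + 1/45)*(-1/416) = (91/45)*(-1/416) = -7/1440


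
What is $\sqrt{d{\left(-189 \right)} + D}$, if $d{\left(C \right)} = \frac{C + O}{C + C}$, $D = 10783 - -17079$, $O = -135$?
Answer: $\frac{4 \sqrt{85330}}{7} \approx 166.92$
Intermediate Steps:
$D = 27862$ ($D = 10783 + 17079 = 27862$)
$d{\left(C \right)} = \frac{-135 + C}{2 C}$ ($d{\left(C \right)} = \frac{C - 135}{C + C} = \frac{-135 + C}{2 C}$)
$\sqrt{d{\left(-189 \right)} + D} = \sqrt{\frac{-135 - 189}{2 \left(-189\right)} + 27862} = \sqrt{\frac{1}{2} \left(- \frac{1}{189}\right) \left(-324\right) + 27862} = \sqrt{\frac{6}{7} + 27862} = \sqrt{\frac{195040}{7}} = \frac{4 \sqrt{85330}}{7}$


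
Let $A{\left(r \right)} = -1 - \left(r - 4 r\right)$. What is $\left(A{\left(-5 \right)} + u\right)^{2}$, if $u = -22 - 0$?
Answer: $1444$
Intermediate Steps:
$A{\left(r \right)} = -1 + 3 r$ ($A{\left(r \right)} = -1 - - 3 r = -1 + 3 r$)
$u = -22$ ($u = -22 + 0 = -22$)
$\left(A{\left(-5 \right)} + u\right)^{2} = \left(\left(-1 + 3 \left(-5\right)\right) - 22\right)^{2} = \left(\left(-1 - 15\right) - 22\right)^{2} = \left(-16 - 22\right)^{2} = \left(-38\right)^{2} = 1444$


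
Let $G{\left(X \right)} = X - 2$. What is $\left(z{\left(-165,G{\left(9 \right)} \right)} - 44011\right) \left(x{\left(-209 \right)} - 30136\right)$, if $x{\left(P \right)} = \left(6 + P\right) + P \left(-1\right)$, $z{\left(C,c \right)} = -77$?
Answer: $1328371440$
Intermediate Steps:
$G{\left(X \right)} = -2 + X$ ($G{\left(X \right)} = X - 2 = -2 + X$)
$x{\left(P \right)} = 6$ ($x{\left(P \right)} = \left(6 + P\right) - P = 6$)
$\left(z{\left(-165,G{\left(9 \right)} \right)} - 44011\right) \left(x{\left(-209 \right)} - 30136\right) = \left(-77 - 44011\right) \left(6 - 30136\right) = \left(-44088\right) \left(-30130\right) = 1328371440$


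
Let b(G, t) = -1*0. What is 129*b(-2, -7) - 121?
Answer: -121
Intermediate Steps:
b(G, t) = 0
129*b(-2, -7) - 121 = 129*0 - 121 = 0 - 121 = -121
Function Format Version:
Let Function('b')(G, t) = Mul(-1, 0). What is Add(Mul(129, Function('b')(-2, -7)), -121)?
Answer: -121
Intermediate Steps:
Function('b')(G, t) = 0
Add(Mul(129, Function('b')(-2, -7)), -121) = Add(Mul(129, 0), -121) = Add(0, -121) = -121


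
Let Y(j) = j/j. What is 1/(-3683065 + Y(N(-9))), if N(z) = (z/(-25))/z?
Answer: -1/3683064 ≈ -2.7151e-7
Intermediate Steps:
N(z) = -1/25 (N(z) = (z*(-1/25))/z = (-z/25)/z = -1/25)
Y(j) = 1
1/(-3683065 + Y(N(-9))) = 1/(-3683065 + 1) = 1/(-3683064) = -1/3683064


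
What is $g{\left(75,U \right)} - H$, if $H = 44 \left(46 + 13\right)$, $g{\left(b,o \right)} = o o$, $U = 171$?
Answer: $26645$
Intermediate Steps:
$g{\left(b,o \right)} = o^{2}$
$H = 2596$ ($H = 44 \cdot 59 = 2596$)
$g{\left(75,U \right)} - H = 171^{2} - 2596 = 29241 - 2596 = 26645$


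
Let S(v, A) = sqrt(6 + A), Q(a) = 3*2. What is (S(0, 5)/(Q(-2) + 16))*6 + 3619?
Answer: 3619 + 3*sqrt(11)/11 ≈ 3619.9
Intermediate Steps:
Q(a) = 6
(S(0, 5)/(Q(-2) + 16))*6 + 3619 = (sqrt(6 + 5)/(6 + 16))*6 + 3619 = (sqrt(11)/22)*6 + 3619 = 3*sqrt(11)/11 + 3619 = 3619 + 3*sqrt(11)/11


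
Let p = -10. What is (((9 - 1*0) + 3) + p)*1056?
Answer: 2112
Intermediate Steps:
(((9 - 1*0) + 3) + p)*1056 = (((9 - 1*0) + 3) - 10)*1056 = (((9 + 0) + 3) - 10)*1056 = ((9 + 3) - 10)*1056 = (12 - 10)*1056 = 2*1056 = 2112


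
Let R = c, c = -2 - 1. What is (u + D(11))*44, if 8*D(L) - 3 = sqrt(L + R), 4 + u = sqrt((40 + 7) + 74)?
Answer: 649/2 + 11*sqrt(2) ≈ 340.06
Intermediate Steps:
c = -3
R = -3
u = 7 (u = -4 + sqrt((40 + 7) + 74) = -4 + sqrt(47 + 74) = -4 + sqrt(121) = -4 + 11 = 7)
D(L) = 3/8 + sqrt(-3 + L)/8 (D(L) = 3/8 + sqrt(L - 3)/8 = 3/8 + sqrt(-3 + L)/8)
(u + D(11))*44 = (7 + (3/8 + sqrt(-3 + 11)/8))*44 = (7 + (3/8 + sqrt(8)/8))*44 = (7 + (3/8 + (2*sqrt(2))/8))*44 = (7 + (3/8 + sqrt(2)/4))*44 = (59/8 + sqrt(2)/4)*44 = 649/2 + 11*sqrt(2)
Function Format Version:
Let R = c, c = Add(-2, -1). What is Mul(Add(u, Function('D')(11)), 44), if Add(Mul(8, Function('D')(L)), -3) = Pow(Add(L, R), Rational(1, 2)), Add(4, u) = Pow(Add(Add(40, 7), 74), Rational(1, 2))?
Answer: Add(Rational(649, 2), Mul(11, Pow(2, Rational(1, 2)))) ≈ 340.06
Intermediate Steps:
c = -3
R = -3
u = 7 (u = Add(-4, Pow(Add(Add(40, 7), 74), Rational(1, 2))) = Add(-4, Pow(Add(47, 74), Rational(1, 2))) = Add(-4, Pow(121, Rational(1, 2))) = Add(-4, 11) = 7)
Function('D')(L) = Add(Rational(3, 8), Mul(Rational(1, 8), Pow(Add(-3, L), Rational(1, 2)))) (Function('D')(L) = Add(Rational(3, 8), Mul(Rational(1, 8), Pow(Add(L, -3), Rational(1, 2)))) = Add(Rational(3, 8), Mul(Rational(1, 8), Pow(Add(-3, L), Rational(1, 2)))))
Mul(Add(u, Function('D')(11)), 44) = Mul(Add(7, Add(Rational(3, 8), Mul(Rational(1, 8), Pow(Add(-3, 11), Rational(1, 2))))), 44) = Mul(Add(7, Add(Rational(3, 8), Mul(Rational(1, 8), Pow(8, Rational(1, 2))))), 44) = Mul(Add(7, Add(Rational(3, 8), Mul(Rational(1, 8), Mul(2, Pow(2, Rational(1, 2)))))), 44) = Mul(Add(7, Add(Rational(3, 8), Mul(Rational(1, 4), Pow(2, Rational(1, 2))))), 44) = Mul(Add(Rational(59, 8), Mul(Rational(1, 4), Pow(2, Rational(1, 2)))), 44) = Add(Rational(649, 2), Mul(11, Pow(2, Rational(1, 2))))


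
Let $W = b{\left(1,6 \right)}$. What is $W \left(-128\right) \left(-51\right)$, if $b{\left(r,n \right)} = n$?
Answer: $39168$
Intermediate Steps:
$W = 6$
$W \left(-128\right) \left(-51\right) = 6 \left(-128\right) \left(-51\right) = \left(-768\right) \left(-51\right) = 39168$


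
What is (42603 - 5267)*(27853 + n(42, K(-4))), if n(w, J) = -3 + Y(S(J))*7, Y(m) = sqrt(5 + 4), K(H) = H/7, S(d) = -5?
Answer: 1040591656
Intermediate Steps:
K(H) = H/7 (K(H) = H*(1/7) = H/7)
Y(m) = 3 (Y(m) = sqrt(9) = 3)
n(w, J) = 18 (n(w, J) = -3 + 3*7 = -3 + 21 = 18)
(42603 - 5267)*(27853 + n(42, K(-4))) = (42603 - 5267)*(27853 + 18) = 37336*27871 = 1040591656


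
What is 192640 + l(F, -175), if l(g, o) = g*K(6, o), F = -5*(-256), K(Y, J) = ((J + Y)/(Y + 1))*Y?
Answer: 50560/7 ≈ 7222.9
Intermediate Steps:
K(Y, J) = Y*(J + Y)/(1 + Y) (K(Y, J) = ((J + Y)/(1 + Y))*Y = Y*(J + Y)/(1 + Y))
F = 1280
l(g, o) = g*(36/7 + 6*o/7) (l(g, o) = g*(6*(o + 6)/(1 + 6)) = g*(6*(6 + o)/7) = g*(6*(⅐)*(6 + o)) = g*(36/7 + 6*o/7))
192640 + l(F, -175) = 192640 + (6/7)*1280*(6 - 175) = 192640 + (6/7)*1280*(-169) = 192640 - 1297920/7 = 50560/7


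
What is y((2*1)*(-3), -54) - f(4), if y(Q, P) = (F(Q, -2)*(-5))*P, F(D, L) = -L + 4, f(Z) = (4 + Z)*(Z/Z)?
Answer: 1612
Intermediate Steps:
f(Z) = 4 + Z (f(Z) = (4 + Z)*1 = 4 + Z)
F(D, L) = 4 - L
y(Q, P) = -30*P (y(Q, P) = ((4 - 1*(-2))*(-5))*P = ((4 + 2)*(-5))*P = (6*(-5))*P = -30*P)
y((2*1)*(-3), -54) - f(4) = -30*(-54) - (4 + 4) = 1620 - 1*8 = 1620 - 8 = 1612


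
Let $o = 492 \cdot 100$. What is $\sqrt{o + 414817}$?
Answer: $\sqrt{464017} \approx 681.19$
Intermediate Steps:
$o = 49200$
$\sqrt{o + 414817} = \sqrt{49200 + 414817} = \sqrt{464017}$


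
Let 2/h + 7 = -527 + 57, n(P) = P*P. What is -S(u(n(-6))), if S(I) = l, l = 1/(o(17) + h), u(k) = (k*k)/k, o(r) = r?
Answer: -477/8107 ≈ -0.058838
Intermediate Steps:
n(P) = P²
u(k) = k (u(k) = k²/k = k)
h = -2/477 (h = 2/(-7 + (-527 + 57)) = 2/(-7 - 470) = 2/(-477) = 2*(-1/477) = -2/477 ≈ -0.0041929)
l = 477/8107 (l = 1/(17 - 2/477) = 1/(8107/477) = 477/8107 ≈ 0.058838)
S(I) = 477/8107
-S(u(n(-6))) = -1*477/8107 = -477/8107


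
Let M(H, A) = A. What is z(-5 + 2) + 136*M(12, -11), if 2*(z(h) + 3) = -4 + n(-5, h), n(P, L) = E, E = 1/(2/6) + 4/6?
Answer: -8995/6 ≈ -1499.2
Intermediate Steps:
E = 11/3 (E = 1/(2*(⅙)) + 4*(⅙) = 1/(⅓) + ⅔ = 1*3 + ⅔ = 3 + ⅔ = 11/3 ≈ 3.6667)
n(P, L) = 11/3
z(h) = -19/6 (z(h) = -3 + (-4 + 11/3)/2 = -3 + (½)*(-⅓) = -3 - ⅙ = -19/6)
z(-5 + 2) + 136*M(12, -11) = -19/6 + 136*(-11) = -19/6 - 1496 = -8995/6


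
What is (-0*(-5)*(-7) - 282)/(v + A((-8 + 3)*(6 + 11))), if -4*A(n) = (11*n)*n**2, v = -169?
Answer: -24/143717 ≈ -0.00016699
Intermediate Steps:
A(n) = -11*n**3/4 (A(n) = -11*n*n**2/4 = -11*n**3/4)
(-0*(-5)*(-7) - 282)/(v + A((-8 + 3)*(6 + 11))) = (-0*(-5)*(-7) - 282)/(-169 - 11*(-8 + 3)**3*(6 + 11)**3/4) = (-0*(-7) - 282)/(-169 - 11*(-5*17)**3/4) = (-1*0 - 282)/(-169 - 11/4*(-85)**3) = (0 - 282)/(-169 - 11/4*(-614125)) = -282/(-169 + 6755375/4) = -282/6754699/4 = -282*4/6754699 = -24/143717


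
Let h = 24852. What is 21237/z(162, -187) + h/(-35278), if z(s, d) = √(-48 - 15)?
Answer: -12426/17639 - 7079*I*√7/7 ≈ -0.70446 - 2675.6*I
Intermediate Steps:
z(s, d) = 3*I*√7 (z(s, d) = √(-63) = 3*I*√7)
21237/z(162, -187) + h/(-35278) = 21237/((3*I*√7)) + 24852/(-35278) = 21237*(-I*√7/21) + 24852*(-1/35278) = -7079*I*√7/7 - 12426/17639 = -12426/17639 - 7079*I*√7/7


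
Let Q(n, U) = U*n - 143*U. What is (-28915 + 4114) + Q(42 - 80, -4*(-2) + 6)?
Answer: -27335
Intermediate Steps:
Q(n, U) = -143*U + U*n
(-28915 + 4114) + Q(42 - 80, -4*(-2) + 6) = (-28915 + 4114) + (-4*(-2) + 6)*(-143 + (42 - 80)) = -24801 + (8 + 6)*(-143 - 38) = -24801 + 14*(-181) = -24801 - 2534 = -27335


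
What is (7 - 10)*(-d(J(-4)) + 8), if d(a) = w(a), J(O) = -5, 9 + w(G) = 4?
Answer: -39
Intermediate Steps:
w(G) = -5 (w(G) = -9 + 4 = -5)
d(a) = -5
(7 - 10)*(-d(J(-4)) + 8) = (7 - 10)*(-1*(-5) + 8) = -3*(5 + 8) = -3*13 = -39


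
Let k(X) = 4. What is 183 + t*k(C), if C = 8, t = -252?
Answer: -825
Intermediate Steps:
183 + t*k(C) = 183 - 252*4 = 183 - 1008 = -825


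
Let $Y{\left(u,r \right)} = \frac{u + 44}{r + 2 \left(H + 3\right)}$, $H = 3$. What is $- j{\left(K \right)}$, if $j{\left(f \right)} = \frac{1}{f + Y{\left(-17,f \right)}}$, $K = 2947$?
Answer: $- \frac{2959}{8720200} \approx -0.00033933$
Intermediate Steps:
$Y{\left(u,r \right)} = \frac{44 + u}{12 + r}$ ($Y{\left(u,r \right)} = \frac{u + 44}{r + 2 \left(3 + 3\right)} = \frac{44 + u}{r + 2 \cdot 6} = \frac{44 + u}{r + 12} = \frac{44 + u}{12 + r}$)
$j{\left(f \right)} = \frac{1}{f + \frac{27}{12 + f}}$ ($j{\left(f \right)} = \frac{1}{f + \frac{44 - 17}{12 + f}} = \frac{1}{f + \frac{1}{12 + f} 27} = \frac{1}{f + \frac{27}{12 + f}}$)
$- j{\left(K \right)} = - \frac{12 + 2947}{27 + 2947 \left(12 + 2947\right)} = - \frac{2959}{27 + 2947 \cdot 2959} = - \frac{2959}{27 + 8720173} = - \frac{2959}{8720200}$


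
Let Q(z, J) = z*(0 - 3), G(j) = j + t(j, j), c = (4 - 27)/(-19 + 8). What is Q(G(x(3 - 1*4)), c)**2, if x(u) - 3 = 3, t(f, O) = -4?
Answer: 36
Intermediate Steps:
x(u) = 6 (x(u) = 3 + 3 = 6)
c = 23/11 (c = -23/(-11) = -23*(-1/11) = 23/11 ≈ 2.0909)
G(j) = -4 + j (G(j) = j - 4 = -4 + j)
Q(z, J) = -3*z (Q(z, J) = z*(-3) = -3*z)
Q(G(x(3 - 1*4)), c)**2 = (-3*(-4 + 6))**2 = (-3*2)**2 = (-6)**2 = 36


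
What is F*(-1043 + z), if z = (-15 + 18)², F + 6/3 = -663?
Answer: 687610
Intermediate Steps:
F = -665 (F = -2 - 663 = -665)
z = 9 (z = 3² = 9)
F*(-1043 + z) = -665*(-1043 + 9) = -665*(-1034) = 687610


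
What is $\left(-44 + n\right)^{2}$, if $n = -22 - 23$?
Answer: $7921$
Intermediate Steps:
$n = -45$ ($n = -22 - 23 = -45$)
$\left(-44 + n\right)^{2} = \left(-44 - 45\right)^{2} = \left(-89\right)^{2} = 7921$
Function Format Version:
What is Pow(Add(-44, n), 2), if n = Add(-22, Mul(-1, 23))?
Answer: 7921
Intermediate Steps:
n = -45 (n = Add(-22, -23) = -45)
Pow(Add(-44, n), 2) = Pow(Add(-44, -45), 2) = Pow(-89, 2) = 7921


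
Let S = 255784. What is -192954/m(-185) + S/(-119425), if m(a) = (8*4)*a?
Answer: 2152929017/70699600 ≈ 30.452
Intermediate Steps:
m(a) = 32*a
-192954/m(-185) + S/(-119425) = -192954/(32*(-185)) + 255784/(-119425) = -192954/(-5920) + 255784*(-1/119425) = -192954*(-1/5920) - 255784/119425 = 96477/2960 - 255784/119425 = 2152929017/70699600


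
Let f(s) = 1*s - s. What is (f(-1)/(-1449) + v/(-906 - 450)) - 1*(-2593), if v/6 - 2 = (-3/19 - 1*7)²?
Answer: 105766640/40793 ≈ 2592.8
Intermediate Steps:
v = 115308/361 (v = 12 + 6*(-3/19 - 1*7)² = 12 + 6*(-3*1/19 - 7)² = 12 + 6*(-3/19 - 7)² = 12 + 6*(-136/19)² = 12 + 6*(18496/361) = 12 + 110976/361 = 115308/361 ≈ 319.41)
f(s) = 0 (f(s) = s - s = 0)
(f(-1)/(-1449) + v/(-906 - 450)) - 1*(-2593) = (0/(-1449) + 115308/(361*(-906 - 450))) - 1*(-2593) = (0*(-1/1449) + (115308/361)/(-1356)) + 2593 = (0 + (115308/361)*(-1/1356)) + 2593 = (0 - 9609/40793) + 2593 = -9609/40793 + 2593 = 105766640/40793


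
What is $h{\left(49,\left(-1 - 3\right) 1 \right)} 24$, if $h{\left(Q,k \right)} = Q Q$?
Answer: $57624$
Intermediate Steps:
$h{\left(Q,k \right)} = Q^{2}$
$h{\left(49,\left(-1 - 3\right) 1 \right)} 24 = 49^{2} \cdot 24 = 2401 \cdot 24 = 57624$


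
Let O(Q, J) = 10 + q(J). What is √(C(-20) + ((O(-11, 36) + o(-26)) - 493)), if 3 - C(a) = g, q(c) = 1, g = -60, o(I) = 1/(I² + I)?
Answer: 3*I*√786786/130 ≈ 20.469*I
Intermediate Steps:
o(I) = 1/(I + I²)
O(Q, J) = 11 (O(Q, J) = 10 + 1 = 11)
C(a) = 63 (C(a) = 3 - 1*(-60) = 3 + 60 = 63)
√(C(-20) + ((O(-11, 36) + o(-26)) - 493)) = √(63 + ((11 + 1/((-26)*(1 - 26))) - 493)) = √(63 + ((11 - 1/26/(-25)) - 493)) = √(63 + ((11 - 1/26*(-1/25)) - 493)) = √(63 + ((11 + 1/650) - 493)) = √(63 + (7151/650 - 493)) = √(63 - 313299/650) = √(-272349/650) = 3*I*√786786/130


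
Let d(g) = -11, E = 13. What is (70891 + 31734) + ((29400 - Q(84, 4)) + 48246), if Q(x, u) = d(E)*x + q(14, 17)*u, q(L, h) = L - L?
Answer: 181195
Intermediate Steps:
q(L, h) = 0
Q(x, u) = -11*x (Q(x, u) = -11*x + 0*u = -11*x + 0 = -11*x)
(70891 + 31734) + ((29400 - Q(84, 4)) + 48246) = (70891 + 31734) + ((29400 - (-11)*84) + 48246) = 102625 + ((29400 - 1*(-924)) + 48246) = 102625 + ((29400 + 924) + 48246) = 102625 + (30324 + 48246) = 102625 + 78570 = 181195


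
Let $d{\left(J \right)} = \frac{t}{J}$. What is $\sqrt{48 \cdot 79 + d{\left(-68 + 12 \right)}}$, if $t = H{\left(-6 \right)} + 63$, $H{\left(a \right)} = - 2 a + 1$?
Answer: $\frac{\sqrt{742966}}{14} \approx 61.568$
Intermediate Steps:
$H{\left(a \right)} = 1 - 2 a$
$t = 76$ ($t = \left(1 - -12\right) + 63 = \left(1 + 12\right) + 63 = 13 + 63 = 76$)
$d{\left(J \right)} = \frac{76}{J}$
$\sqrt{48 \cdot 79 + d{\left(-68 + 12 \right)}} = \sqrt{48 \cdot 79 + \frac{76}{-68 + 12}} = \sqrt{3792 + \frac{76}{-56}} = \sqrt{3792 + 76 \left(- \frac{1}{56}\right)} = \sqrt{3792 - \frac{19}{14}} = \sqrt{\frac{53069}{14}} = \frac{\sqrt{742966}}{14}$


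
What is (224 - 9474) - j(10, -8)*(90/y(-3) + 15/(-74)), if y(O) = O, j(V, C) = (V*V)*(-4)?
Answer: -789250/37 ≈ -21331.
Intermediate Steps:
j(V, C) = -4*V**2 (j(V, C) = V**2*(-4) = -4*V**2)
(224 - 9474) - j(10, -8)*(90/y(-3) + 15/(-74)) = (224 - 9474) - (-4*10**2)*(90/(-3) + 15/(-74)) = -9250 - (-4*100)*(90*(-1/3) + 15*(-1/74)) = -9250 - (-400)*(-30 - 15/74) = -9250 - (-400)*(-2235)/74 = -9250 - 1*447000/37 = -9250 - 447000/37 = -789250/37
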